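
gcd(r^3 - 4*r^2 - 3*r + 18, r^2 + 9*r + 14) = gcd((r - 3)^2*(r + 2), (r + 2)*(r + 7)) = r + 2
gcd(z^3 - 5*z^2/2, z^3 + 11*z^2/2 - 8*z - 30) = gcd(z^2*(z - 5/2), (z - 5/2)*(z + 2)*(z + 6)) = z - 5/2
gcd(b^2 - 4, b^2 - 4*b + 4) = b - 2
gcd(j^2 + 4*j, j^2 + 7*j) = j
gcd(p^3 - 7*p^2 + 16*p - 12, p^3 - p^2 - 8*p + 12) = p^2 - 4*p + 4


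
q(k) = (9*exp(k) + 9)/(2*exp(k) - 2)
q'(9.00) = 0.00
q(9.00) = 4.50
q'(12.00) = 0.00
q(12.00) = 4.50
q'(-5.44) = -0.04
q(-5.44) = -4.54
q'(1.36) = -4.18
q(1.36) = 7.61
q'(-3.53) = -0.28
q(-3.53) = -4.77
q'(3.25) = -0.38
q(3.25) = 4.86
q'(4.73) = -0.08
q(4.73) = 4.58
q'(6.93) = -0.01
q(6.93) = 4.51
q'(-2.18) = -1.29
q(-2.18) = -5.65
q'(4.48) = -0.10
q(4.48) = 4.60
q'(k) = 9*exp(k)/(2*exp(k) - 2) - 2*(9*exp(k) + 9)*exp(k)/(2*exp(k) - 2)^2 = -9/(4*sinh(k/2)^2)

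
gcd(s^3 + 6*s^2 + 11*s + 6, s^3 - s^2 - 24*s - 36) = s^2 + 5*s + 6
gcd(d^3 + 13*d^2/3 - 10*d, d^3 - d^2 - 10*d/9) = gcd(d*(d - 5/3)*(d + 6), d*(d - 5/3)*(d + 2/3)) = d^2 - 5*d/3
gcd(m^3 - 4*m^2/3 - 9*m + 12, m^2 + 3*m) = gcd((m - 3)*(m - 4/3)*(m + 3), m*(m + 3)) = m + 3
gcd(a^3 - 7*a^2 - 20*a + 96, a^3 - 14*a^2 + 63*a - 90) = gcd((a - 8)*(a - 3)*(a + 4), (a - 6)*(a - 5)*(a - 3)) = a - 3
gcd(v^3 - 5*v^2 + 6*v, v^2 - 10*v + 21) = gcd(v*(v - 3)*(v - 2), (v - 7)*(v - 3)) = v - 3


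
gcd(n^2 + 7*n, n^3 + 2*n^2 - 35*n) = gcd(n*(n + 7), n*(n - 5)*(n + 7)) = n^2 + 7*n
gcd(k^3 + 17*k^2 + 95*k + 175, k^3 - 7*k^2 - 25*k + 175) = k + 5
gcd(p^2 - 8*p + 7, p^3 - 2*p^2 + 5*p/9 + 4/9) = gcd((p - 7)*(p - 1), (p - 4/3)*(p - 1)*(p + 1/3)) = p - 1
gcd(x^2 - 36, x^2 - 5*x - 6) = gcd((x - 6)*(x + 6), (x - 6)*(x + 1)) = x - 6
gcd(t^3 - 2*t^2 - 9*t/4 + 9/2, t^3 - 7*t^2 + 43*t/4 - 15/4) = t - 3/2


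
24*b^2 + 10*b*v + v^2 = (4*b + v)*(6*b + v)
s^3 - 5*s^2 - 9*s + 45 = (s - 5)*(s - 3)*(s + 3)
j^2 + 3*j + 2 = (j + 1)*(j + 2)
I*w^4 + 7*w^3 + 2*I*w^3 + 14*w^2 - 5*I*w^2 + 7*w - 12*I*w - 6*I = (w + 1)^2*(w - 6*I)*(I*w + 1)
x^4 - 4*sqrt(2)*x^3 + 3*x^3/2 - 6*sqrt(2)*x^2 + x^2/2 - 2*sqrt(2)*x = x*(x - 4*sqrt(2))*(sqrt(2)*x/2 + sqrt(2)/2)*(sqrt(2)*x + sqrt(2)/2)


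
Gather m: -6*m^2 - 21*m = -6*m^2 - 21*m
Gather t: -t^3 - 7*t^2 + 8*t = -t^3 - 7*t^2 + 8*t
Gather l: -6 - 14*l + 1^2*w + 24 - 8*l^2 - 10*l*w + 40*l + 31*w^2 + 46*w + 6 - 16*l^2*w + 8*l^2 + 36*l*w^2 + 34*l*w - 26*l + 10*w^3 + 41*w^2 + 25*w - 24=-16*l^2*w + l*(36*w^2 + 24*w) + 10*w^3 + 72*w^2 + 72*w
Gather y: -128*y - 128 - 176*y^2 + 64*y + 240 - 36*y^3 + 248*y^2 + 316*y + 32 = -36*y^3 + 72*y^2 + 252*y + 144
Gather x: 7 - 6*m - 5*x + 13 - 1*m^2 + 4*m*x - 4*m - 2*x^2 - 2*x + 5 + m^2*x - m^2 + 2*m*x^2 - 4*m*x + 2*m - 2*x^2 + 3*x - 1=-2*m^2 - 8*m + x^2*(2*m - 4) + x*(m^2 - 4) + 24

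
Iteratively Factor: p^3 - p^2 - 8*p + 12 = (p - 2)*(p^2 + p - 6) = (p - 2)^2*(p + 3)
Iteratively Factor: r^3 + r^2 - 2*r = (r - 1)*(r^2 + 2*r) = (r - 1)*(r + 2)*(r)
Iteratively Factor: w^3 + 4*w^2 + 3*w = (w + 3)*(w^2 + w) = w*(w + 3)*(w + 1)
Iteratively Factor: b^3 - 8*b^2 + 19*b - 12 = (b - 4)*(b^2 - 4*b + 3) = (b - 4)*(b - 3)*(b - 1)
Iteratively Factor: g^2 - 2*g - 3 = (g + 1)*(g - 3)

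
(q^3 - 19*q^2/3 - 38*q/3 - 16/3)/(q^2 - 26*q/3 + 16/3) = (3*q^2 + 5*q + 2)/(3*q - 2)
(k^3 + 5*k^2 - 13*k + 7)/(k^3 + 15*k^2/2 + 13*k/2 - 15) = 2*(k^2 + 6*k - 7)/(2*k^2 + 17*k + 30)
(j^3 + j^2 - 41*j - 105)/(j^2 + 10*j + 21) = (j^2 - 2*j - 35)/(j + 7)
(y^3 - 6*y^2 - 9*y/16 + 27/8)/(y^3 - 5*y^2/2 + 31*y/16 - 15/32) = 2*(4*y^2 - 21*y - 18)/(8*y^2 - 14*y + 5)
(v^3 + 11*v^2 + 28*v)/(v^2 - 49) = v*(v + 4)/(v - 7)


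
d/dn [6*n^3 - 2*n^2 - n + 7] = 18*n^2 - 4*n - 1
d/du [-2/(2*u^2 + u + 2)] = 2*(4*u + 1)/(2*u^2 + u + 2)^2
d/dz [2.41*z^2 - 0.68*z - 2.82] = 4.82*z - 0.68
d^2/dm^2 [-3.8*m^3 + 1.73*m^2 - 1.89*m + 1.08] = 3.46 - 22.8*m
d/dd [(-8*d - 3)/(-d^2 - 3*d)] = (-8*d^2 - 6*d - 9)/(d^2*(d^2 + 6*d + 9))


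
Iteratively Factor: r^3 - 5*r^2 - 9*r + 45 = (r - 5)*(r^2 - 9) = (r - 5)*(r + 3)*(r - 3)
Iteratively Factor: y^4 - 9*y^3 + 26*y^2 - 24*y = (y - 3)*(y^3 - 6*y^2 + 8*y) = (y - 3)*(y - 2)*(y^2 - 4*y) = (y - 4)*(y - 3)*(y - 2)*(y)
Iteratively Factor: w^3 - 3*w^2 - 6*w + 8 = (w - 4)*(w^2 + w - 2) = (w - 4)*(w - 1)*(w + 2)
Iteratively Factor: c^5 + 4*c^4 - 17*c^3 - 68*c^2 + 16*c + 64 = (c - 1)*(c^4 + 5*c^3 - 12*c^2 - 80*c - 64) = (c - 1)*(c + 4)*(c^3 + c^2 - 16*c - 16) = (c - 4)*(c - 1)*(c + 4)*(c^2 + 5*c + 4) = (c - 4)*(c - 1)*(c + 1)*(c + 4)*(c + 4)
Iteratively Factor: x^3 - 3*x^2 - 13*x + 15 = (x + 3)*(x^2 - 6*x + 5) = (x - 1)*(x + 3)*(x - 5)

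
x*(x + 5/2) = x^2 + 5*x/2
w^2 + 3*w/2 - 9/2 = (w - 3/2)*(w + 3)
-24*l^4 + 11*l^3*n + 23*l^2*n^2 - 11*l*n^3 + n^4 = (-8*l + n)*(-3*l + n)*(-l + n)*(l + n)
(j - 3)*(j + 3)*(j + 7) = j^3 + 7*j^2 - 9*j - 63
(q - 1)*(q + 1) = q^2 - 1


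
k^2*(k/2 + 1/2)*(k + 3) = k^4/2 + 2*k^3 + 3*k^2/2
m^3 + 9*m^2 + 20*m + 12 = (m + 1)*(m + 2)*(m + 6)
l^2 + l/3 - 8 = (l - 8/3)*(l + 3)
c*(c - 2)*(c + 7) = c^3 + 5*c^2 - 14*c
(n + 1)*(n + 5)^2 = n^3 + 11*n^2 + 35*n + 25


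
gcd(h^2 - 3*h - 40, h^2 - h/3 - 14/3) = 1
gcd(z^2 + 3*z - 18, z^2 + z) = 1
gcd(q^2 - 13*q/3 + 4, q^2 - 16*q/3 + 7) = q - 3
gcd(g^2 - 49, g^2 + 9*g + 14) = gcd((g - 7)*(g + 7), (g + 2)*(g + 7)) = g + 7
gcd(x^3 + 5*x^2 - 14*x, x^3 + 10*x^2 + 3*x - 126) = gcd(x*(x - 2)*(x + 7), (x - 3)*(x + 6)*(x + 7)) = x + 7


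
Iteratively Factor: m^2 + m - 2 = (m + 2)*(m - 1)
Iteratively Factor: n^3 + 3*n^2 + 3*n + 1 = (n + 1)*(n^2 + 2*n + 1) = (n + 1)^2*(n + 1)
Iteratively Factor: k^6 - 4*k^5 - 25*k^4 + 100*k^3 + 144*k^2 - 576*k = (k - 4)*(k^5 - 25*k^3 + 144*k) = (k - 4)*(k - 3)*(k^4 + 3*k^3 - 16*k^2 - 48*k) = (k - 4)^2*(k - 3)*(k^3 + 7*k^2 + 12*k) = (k - 4)^2*(k - 3)*(k + 3)*(k^2 + 4*k) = k*(k - 4)^2*(k - 3)*(k + 3)*(k + 4)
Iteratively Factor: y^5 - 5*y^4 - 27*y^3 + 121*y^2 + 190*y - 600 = (y - 5)*(y^4 - 27*y^2 - 14*y + 120) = (y - 5)^2*(y^3 + 5*y^2 - 2*y - 24) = (y - 5)^2*(y - 2)*(y^2 + 7*y + 12) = (y - 5)^2*(y - 2)*(y + 3)*(y + 4)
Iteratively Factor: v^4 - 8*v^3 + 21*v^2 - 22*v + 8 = (v - 2)*(v^3 - 6*v^2 + 9*v - 4) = (v - 2)*(v - 1)*(v^2 - 5*v + 4) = (v - 4)*(v - 2)*(v - 1)*(v - 1)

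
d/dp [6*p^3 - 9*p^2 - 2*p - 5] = 18*p^2 - 18*p - 2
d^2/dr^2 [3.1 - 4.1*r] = 0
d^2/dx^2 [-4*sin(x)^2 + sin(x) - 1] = -sin(x) - 8*cos(2*x)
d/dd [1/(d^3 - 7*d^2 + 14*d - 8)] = (-3*d^2 + 14*d - 14)/(d^3 - 7*d^2 + 14*d - 8)^2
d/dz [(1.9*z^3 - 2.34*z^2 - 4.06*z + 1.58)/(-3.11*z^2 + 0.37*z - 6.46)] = (-5.909*z^4 + 1.406*z^3 - 50.3144*z^2 + 40.0604*z + 25.643)/(9.6721*z^4 - 2.3014*z^3 + 40.3181*z^2 - 4.7804*z + 41.7316)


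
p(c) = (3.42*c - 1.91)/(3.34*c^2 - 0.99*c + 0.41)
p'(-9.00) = -0.01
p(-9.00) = -0.12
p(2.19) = 0.39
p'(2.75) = -0.10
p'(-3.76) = -0.08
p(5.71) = 0.17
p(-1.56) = -0.72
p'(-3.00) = -0.13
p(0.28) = -2.41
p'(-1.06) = -0.99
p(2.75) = 0.33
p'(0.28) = 14.05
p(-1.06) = -1.06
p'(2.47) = -0.11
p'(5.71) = -0.03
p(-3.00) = -0.36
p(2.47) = 0.36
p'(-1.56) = -0.47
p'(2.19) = -0.13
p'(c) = (0.99 - 6.68*c)*(3.42*c - 1.91)/(3.34*c^2 - 0.99*c + 0.41)^2 + 3.42/(3.34*c^2 - 0.99*c + 0.41)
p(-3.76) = -0.29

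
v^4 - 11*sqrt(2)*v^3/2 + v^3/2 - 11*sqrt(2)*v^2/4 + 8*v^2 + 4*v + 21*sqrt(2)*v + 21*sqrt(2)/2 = (v - 7*sqrt(2)/2)*(v - 3*sqrt(2))*(sqrt(2)*v/2 + 1)*(sqrt(2)*v + sqrt(2)/2)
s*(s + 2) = s^2 + 2*s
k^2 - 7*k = k*(k - 7)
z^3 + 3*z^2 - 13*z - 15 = (z - 3)*(z + 1)*(z + 5)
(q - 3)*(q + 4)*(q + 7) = q^3 + 8*q^2 - 5*q - 84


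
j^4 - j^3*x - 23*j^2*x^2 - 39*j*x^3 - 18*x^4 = (j - 6*x)*(j + x)^2*(j + 3*x)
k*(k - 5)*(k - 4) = k^3 - 9*k^2 + 20*k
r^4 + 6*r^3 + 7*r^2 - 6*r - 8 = (r - 1)*(r + 1)*(r + 2)*(r + 4)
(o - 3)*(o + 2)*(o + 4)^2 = o^4 + 7*o^3 + 2*o^2 - 64*o - 96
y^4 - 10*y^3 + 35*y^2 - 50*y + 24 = (y - 4)*(y - 3)*(y - 2)*(y - 1)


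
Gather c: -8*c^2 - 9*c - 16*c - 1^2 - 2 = -8*c^2 - 25*c - 3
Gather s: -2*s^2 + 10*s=-2*s^2 + 10*s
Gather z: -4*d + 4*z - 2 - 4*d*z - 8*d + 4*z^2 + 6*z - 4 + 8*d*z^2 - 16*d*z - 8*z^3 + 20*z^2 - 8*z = -12*d - 8*z^3 + z^2*(8*d + 24) + z*(2 - 20*d) - 6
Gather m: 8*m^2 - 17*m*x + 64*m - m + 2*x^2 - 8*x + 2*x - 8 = 8*m^2 + m*(63 - 17*x) + 2*x^2 - 6*x - 8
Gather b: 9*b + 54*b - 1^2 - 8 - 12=63*b - 21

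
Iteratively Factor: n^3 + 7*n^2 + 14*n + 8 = (n + 1)*(n^2 + 6*n + 8) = (n + 1)*(n + 4)*(n + 2)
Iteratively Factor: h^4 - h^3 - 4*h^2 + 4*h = (h - 1)*(h^3 - 4*h) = h*(h - 1)*(h^2 - 4) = h*(h - 1)*(h + 2)*(h - 2)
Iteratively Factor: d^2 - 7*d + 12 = (d - 4)*(d - 3)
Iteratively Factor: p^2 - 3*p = (p)*(p - 3)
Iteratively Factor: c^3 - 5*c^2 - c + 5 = (c - 1)*(c^2 - 4*c - 5) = (c - 1)*(c + 1)*(c - 5)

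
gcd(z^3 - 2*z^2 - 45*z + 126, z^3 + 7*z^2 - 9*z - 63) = z^2 + 4*z - 21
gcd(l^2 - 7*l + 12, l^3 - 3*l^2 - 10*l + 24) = l - 4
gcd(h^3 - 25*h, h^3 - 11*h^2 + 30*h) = h^2 - 5*h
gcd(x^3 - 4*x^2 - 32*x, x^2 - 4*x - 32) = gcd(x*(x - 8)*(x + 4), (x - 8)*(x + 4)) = x^2 - 4*x - 32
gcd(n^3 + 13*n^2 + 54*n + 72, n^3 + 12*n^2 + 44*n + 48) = n^2 + 10*n + 24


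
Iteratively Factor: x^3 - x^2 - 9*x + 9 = (x - 1)*(x^2 - 9) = (x - 3)*(x - 1)*(x + 3)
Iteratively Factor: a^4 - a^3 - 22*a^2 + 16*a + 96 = (a - 3)*(a^3 + 2*a^2 - 16*a - 32) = (a - 4)*(a - 3)*(a^2 + 6*a + 8) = (a - 4)*(a - 3)*(a + 4)*(a + 2)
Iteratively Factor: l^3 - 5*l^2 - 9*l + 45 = (l - 3)*(l^2 - 2*l - 15) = (l - 3)*(l + 3)*(l - 5)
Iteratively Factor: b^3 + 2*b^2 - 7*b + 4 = (b + 4)*(b^2 - 2*b + 1) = (b - 1)*(b + 4)*(b - 1)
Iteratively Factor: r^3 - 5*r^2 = (r)*(r^2 - 5*r) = r^2*(r - 5)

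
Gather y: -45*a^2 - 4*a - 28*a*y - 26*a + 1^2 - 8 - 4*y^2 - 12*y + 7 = -45*a^2 - 30*a - 4*y^2 + y*(-28*a - 12)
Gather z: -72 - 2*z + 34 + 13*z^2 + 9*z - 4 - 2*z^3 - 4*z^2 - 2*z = -2*z^3 + 9*z^2 + 5*z - 42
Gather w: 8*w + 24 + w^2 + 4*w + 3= w^2 + 12*w + 27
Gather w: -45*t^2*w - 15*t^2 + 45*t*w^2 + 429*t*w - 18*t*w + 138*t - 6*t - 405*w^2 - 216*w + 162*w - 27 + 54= -15*t^2 + 132*t + w^2*(45*t - 405) + w*(-45*t^2 + 411*t - 54) + 27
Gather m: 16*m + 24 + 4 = 16*m + 28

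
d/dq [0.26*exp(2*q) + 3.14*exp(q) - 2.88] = (0.52*exp(q) + 3.14)*exp(q)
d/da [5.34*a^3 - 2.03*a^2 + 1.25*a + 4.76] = 16.02*a^2 - 4.06*a + 1.25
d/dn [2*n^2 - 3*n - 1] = 4*n - 3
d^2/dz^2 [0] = 0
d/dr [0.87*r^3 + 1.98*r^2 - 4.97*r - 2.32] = 2.61*r^2 + 3.96*r - 4.97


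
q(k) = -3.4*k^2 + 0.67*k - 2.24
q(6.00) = -120.62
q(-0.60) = -3.87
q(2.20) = -17.22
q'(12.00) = -80.93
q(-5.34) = -102.77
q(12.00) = -483.80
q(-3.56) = -47.72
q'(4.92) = -32.79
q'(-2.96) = 20.80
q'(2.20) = -14.29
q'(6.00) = -40.13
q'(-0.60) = 4.75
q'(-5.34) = 36.98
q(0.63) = -3.17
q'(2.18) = -14.15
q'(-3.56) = 24.88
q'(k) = 0.67 - 6.8*k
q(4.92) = -81.25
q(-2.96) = -34.01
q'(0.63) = -3.61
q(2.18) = -16.94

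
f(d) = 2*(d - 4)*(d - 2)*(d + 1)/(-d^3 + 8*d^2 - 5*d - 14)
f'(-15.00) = 0.01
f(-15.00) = -1.73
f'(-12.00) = 0.02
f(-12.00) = -1.68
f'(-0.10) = 0.12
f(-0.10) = -1.15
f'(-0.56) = 0.10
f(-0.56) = -1.21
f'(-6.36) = 0.03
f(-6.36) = -1.55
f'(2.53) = 0.30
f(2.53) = -0.66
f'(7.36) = 46.30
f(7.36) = -18.67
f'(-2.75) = 0.06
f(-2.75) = -1.38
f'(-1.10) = 0.09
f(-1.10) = -1.26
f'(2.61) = 0.31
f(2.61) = -0.63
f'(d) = 2*(d - 4)*(d - 2)*(d + 1)*(3*d^2 - 16*d + 5)/(-d^3 + 8*d^2 - 5*d - 14)^2 + 2*(d - 4)*(d - 2)/(-d^3 + 8*d^2 - 5*d - 14) + 2*(d - 4)*(d + 1)/(-d^3 + 8*d^2 - 5*d - 14) + 2*(d - 2)*(d + 1)/(-d^3 + 8*d^2 - 5*d - 14) = 6/(d^2 - 14*d + 49)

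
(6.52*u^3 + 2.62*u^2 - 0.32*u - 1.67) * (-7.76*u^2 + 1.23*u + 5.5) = -50.5952*u^5 - 12.3116*u^4 + 41.5658*u^3 + 26.9756*u^2 - 3.8141*u - 9.185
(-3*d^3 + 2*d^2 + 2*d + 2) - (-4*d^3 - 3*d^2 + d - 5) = d^3 + 5*d^2 + d + 7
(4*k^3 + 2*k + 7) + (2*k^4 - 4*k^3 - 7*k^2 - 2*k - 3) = 2*k^4 - 7*k^2 + 4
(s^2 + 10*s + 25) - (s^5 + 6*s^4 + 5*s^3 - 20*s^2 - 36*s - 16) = -s^5 - 6*s^4 - 5*s^3 + 21*s^2 + 46*s + 41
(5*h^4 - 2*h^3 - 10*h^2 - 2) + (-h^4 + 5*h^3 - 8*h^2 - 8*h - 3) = 4*h^4 + 3*h^3 - 18*h^2 - 8*h - 5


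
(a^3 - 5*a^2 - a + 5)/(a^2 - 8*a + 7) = (a^2 - 4*a - 5)/(a - 7)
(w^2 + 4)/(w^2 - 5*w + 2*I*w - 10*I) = (w - 2*I)/(w - 5)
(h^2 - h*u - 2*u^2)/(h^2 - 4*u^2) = (h + u)/(h + 2*u)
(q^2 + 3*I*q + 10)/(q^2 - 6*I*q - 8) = (q + 5*I)/(q - 4*I)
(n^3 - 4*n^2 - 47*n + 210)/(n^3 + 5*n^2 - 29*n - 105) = (n - 6)/(n + 3)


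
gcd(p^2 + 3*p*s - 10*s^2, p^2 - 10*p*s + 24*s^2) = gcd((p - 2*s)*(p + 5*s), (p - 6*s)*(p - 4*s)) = 1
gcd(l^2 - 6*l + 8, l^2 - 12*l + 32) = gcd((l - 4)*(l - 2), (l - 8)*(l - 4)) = l - 4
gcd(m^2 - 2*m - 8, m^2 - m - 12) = m - 4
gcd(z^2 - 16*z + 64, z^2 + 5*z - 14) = 1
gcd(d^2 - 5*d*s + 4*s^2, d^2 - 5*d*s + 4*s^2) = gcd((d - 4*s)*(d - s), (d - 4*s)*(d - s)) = d^2 - 5*d*s + 4*s^2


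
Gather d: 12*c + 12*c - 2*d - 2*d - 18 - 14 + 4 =24*c - 4*d - 28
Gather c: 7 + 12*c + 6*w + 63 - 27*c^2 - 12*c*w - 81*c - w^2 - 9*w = -27*c^2 + c*(-12*w - 69) - w^2 - 3*w + 70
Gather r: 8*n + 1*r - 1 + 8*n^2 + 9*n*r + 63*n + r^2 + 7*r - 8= 8*n^2 + 71*n + r^2 + r*(9*n + 8) - 9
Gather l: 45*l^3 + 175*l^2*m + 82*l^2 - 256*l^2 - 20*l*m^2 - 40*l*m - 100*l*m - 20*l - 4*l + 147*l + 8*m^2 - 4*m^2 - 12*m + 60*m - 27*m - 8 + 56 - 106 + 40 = 45*l^3 + l^2*(175*m - 174) + l*(-20*m^2 - 140*m + 123) + 4*m^2 + 21*m - 18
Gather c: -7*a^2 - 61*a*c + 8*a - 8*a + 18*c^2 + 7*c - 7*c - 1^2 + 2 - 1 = -7*a^2 - 61*a*c + 18*c^2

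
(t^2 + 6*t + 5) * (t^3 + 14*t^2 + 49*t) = t^5 + 20*t^4 + 138*t^3 + 364*t^2 + 245*t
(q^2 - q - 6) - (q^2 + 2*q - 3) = -3*q - 3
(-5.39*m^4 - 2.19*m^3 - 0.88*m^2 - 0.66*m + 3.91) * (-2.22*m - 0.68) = 11.9658*m^5 + 8.527*m^4 + 3.4428*m^3 + 2.0636*m^2 - 8.2314*m - 2.6588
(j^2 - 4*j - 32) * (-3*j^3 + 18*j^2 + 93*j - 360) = -3*j^5 + 30*j^4 + 117*j^3 - 1308*j^2 - 1536*j + 11520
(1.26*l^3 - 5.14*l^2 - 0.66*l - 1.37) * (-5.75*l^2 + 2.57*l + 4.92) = -7.245*l^5 + 32.7932*l^4 - 3.2156*l^3 - 19.1075*l^2 - 6.7681*l - 6.7404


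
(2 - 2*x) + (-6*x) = 2 - 8*x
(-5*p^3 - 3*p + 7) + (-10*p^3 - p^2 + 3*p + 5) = -15*p^3 - p^2 + 12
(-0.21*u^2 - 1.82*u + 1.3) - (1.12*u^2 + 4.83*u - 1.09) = -1.33*u^2 - 6.65*u + 2.39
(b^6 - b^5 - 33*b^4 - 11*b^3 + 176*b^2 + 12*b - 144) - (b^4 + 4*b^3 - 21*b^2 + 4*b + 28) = b^6 - b^5 - 34*b^4 - 15*b^3 + 197*b^2 + 8*b - 172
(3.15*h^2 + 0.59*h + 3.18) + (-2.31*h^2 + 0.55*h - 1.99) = 0.84*h^2 + 1.14*h + 1.19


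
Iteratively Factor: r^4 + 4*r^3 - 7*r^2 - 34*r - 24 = (r + 2)*(r^3 + 2*r^2 - 11*r - 12) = (r + 1)*(r + 2)*(r^2 + r - 12) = (r + 1)*(r + 2)*(r + 4)*(r - 3)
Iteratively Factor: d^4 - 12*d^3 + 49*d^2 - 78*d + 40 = (d - 2)*(d^3 - 10*d^2 + 29*d - 20) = (d - 4)*(d - 2)*(d^2 - 6*d + 5) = (d - 4)*(d - 2)*(d - 1)*(d - 5)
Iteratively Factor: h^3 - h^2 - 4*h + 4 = (h - 1)*(h^2 - 4) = (h - 2)*(h - 1)*(h + 2)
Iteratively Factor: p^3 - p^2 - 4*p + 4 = (p - 1)*(p^2 - 4) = (p - 1)*(p + 2)*(p - 2)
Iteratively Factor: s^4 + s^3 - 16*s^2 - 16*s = (s - 4)*(s^3 + 5*s^2 + 4*s) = (s - 4)*(s + 4)*(s^2 + s) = (s - 4)*(s + 1)*(s + 4)*(s)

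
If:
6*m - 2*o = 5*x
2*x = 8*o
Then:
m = 11*x/12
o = x/4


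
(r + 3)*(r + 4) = r^2 + 7*r + 12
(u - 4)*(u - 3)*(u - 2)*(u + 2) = u^4 - 7*u^3 + 8*u^2 + 28*u - 48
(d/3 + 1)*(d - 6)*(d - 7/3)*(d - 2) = d^4/3 - 22*d^3/9 - d^2/9 + 64*d/3 - 28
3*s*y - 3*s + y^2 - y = (3*s + y)*(y - 1)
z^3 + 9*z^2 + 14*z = z*(z + 2)*(z + 7)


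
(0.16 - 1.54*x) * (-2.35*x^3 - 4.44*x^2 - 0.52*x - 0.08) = 3.619*x^4 + 6.4616*x^3 + 0.0904*x^2 + 0.04*x - 0.0128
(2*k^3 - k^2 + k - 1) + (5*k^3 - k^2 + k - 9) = 7*k^3 - 2*k^2 + 2*k - 10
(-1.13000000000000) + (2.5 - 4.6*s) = 1.37 - 4.6*s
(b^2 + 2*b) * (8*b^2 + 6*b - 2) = 8*b^4 + 22*b^3 + 10*b^2 - 4*b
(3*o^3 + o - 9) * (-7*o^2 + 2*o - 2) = -21*o^5 + 6*o^4 - 13*o^3 + 65*o^2 - 20*o + 18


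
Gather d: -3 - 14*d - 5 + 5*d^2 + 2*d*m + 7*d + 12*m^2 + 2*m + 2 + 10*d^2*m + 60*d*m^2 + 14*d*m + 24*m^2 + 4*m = d^2*(10*m + 5) + d*(60*m^2 + 16*m - 7) + 36*m^2 + 6*m - 6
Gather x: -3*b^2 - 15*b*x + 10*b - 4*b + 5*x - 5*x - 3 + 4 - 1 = -3*b^2 - 15*b*x + 6*b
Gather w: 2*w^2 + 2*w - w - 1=2*w^2 + w - 1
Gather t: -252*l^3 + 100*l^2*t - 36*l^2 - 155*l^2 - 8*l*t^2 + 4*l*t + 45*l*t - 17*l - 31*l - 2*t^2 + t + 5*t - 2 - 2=-252*l^3 - 191*l^2 - 48*l + t^2*(-8*l - 2) + t*(100*l^2 + 49*l + 6) - 4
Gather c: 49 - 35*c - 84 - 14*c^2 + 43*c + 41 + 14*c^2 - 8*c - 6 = 0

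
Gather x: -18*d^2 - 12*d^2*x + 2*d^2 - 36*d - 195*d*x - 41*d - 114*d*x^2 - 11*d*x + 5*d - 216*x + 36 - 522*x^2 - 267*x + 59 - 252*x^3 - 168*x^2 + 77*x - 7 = -16*d^2 - 72*d - 252*x^3 + x^2*(-114*d - 690) + x*(-12*d^2 - 206*d - 406) + 88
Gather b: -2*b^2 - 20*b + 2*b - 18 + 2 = -2*b^2 - 18*b - 16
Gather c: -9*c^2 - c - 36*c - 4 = -9*c^2 - 37*c - 4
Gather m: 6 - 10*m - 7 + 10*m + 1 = 0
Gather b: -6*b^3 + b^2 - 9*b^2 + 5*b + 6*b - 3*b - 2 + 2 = -6*b^3 - 8*b^2 + 8*b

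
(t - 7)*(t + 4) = t^2 - 3*t - 28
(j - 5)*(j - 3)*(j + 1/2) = j^3 - 15*j^2/2 + 11*j + 15/2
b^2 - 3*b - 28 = (b - 7)*(b + 4)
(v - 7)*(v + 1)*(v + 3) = v^3 - 3*v^2 - 25*v - 21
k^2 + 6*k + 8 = (k + 2)*(k + 4)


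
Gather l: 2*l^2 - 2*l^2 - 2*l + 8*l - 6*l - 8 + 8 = 0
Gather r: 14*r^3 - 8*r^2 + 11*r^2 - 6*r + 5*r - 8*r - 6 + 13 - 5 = 14*r^3 + 3*r^2 - 9*r + 2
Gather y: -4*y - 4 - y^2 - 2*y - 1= -y^2 - 6*y - 5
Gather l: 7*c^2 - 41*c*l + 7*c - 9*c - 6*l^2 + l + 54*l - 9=7*c^2 - 2*c - 6*l^2 + l*(55 - 41*c) - 9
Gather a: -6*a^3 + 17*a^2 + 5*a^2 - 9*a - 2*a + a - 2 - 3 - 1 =-6*a^3 + 22*a^2 - 10*a - 6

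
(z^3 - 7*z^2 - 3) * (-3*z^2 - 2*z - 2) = -3*z^5 + 19*z^4 + 12*z^3 + 23*z^2 + 6*z + 6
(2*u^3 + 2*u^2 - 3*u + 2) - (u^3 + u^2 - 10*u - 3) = u^3 + u^2 + 7*u + 5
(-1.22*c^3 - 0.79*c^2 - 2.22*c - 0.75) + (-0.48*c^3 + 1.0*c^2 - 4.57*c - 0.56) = -1.7*c^3 + 0.21*c^2 - 6.79*c - 1.31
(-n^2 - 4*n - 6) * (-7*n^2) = 7*n^4 + 28*n^3 + 42*n^2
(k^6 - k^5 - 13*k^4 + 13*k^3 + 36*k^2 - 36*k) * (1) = k^6 - k^5 - 13*k^4 + 13*k^3 + 36*k^2 - 36*k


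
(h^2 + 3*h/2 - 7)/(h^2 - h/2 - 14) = (h - 2)/(h - 4)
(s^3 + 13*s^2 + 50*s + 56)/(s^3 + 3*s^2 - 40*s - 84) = (s + 4)/(s - 6)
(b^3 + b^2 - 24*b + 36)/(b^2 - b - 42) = (b^2 - 5*b + 6)/(b - 7)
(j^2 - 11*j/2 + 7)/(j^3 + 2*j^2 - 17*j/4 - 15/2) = 2*(2*j - 7)/(4*j^2 + 16*j + 15)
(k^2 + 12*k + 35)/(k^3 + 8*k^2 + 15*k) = (k + 7)/(k*(k + 3))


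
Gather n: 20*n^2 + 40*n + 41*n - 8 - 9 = 20*n^2 + 81*n - 17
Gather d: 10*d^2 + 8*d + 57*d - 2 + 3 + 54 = 10*d^2 + 65*d + 55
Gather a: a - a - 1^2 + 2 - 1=0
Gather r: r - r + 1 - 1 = 0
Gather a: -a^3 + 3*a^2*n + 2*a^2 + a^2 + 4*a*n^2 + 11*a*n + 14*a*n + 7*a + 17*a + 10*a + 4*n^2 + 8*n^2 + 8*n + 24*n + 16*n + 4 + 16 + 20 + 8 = -a^3 + a^2*(3*n + 3) + a*(4*n^2 + 25*n + 34) + 12*n^2 + 48*n + 48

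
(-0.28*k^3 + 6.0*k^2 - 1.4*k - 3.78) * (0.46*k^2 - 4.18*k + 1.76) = -0.1288*k^5 + 3.9304*k^4 - 26.2168*k^3 + 14.6732*k^2 + 13.3364*k - 6.6528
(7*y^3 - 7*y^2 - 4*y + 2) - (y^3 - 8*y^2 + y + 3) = 6*y^3 + y^2 - 5*y - 1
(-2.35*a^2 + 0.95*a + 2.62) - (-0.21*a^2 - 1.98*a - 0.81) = -2.14*a^2 + 2.93*a + 3.43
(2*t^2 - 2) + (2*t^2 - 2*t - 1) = 4*t^2 - 2*t - 3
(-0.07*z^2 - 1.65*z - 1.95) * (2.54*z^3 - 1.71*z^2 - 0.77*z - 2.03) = -0.1778*z^5 - 4.0713*z^4 - 2.0776*z^3 + 4.7471*z^2 + 4.851*z + 3.9585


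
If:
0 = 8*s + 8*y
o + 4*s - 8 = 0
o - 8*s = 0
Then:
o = 16/3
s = 2/3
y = -2/3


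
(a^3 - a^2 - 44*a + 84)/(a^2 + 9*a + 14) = (a^2 - 8*a + 12)/(a + 2)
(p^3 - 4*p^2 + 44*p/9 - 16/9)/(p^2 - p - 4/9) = (3*p^2 - 8*p + 4)/(3*p + 1)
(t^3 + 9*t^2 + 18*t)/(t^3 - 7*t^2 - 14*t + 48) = t*(t + 6)/(t^2 - 10*t + 16)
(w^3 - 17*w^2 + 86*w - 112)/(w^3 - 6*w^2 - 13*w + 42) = (w - 8)/(w + 3)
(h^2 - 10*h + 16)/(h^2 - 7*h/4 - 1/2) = 4*(h - 8)/(4*h + 1)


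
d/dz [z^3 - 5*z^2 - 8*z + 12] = 3*z^2 - 10*z - 8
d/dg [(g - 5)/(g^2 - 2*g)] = (-g^2 + 10*g - 10)/(g^2*(g^2 - 4*g + 4))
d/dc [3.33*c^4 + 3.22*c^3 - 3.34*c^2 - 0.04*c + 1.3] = 13.32*c^3 + 9.66*c^2 - 6.68*c - 0.04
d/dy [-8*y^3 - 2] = -24*y^2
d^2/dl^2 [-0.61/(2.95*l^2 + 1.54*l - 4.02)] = (10.61705*l^2 + 5.54246*l - 0.61*(5.9*l + 1.54)*(11.8*l + 3.08) - 14.46798)/(2.95*l^2 + 1.54*l - 4.02)^3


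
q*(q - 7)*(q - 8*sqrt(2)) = q^3 - 8*sqrt(2)*q^2 - 7*q^2 + 56*sqrt(2)*q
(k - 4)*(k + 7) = k^2 + 3*k - 28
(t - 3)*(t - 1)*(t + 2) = t^3 - 2*t^2 - 5*t + 6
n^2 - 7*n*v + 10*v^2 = (n - 5*v)*(n - 2*v)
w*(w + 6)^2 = w^3 + 12*w^2 + 36*w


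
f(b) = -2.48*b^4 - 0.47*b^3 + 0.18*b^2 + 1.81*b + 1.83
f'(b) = -9.92*b^3 - 1.41*b^2 + 0.36*b + 1.81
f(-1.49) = -11.14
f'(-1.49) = 30.96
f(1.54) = -10.62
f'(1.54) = -37.21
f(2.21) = -57.52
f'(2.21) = -111.36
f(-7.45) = -7447.03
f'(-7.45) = 4022.73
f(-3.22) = -253.05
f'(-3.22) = 317.22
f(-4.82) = -1288.65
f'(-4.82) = 1078.16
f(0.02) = 1.87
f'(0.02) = 1.82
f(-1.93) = -32.02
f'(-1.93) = 67.18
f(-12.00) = -50607.09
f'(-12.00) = 16936.21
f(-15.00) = -123948.57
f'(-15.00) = 33159.16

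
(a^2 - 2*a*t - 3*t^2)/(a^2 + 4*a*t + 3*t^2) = (a - 3*t)/(a + 3*t)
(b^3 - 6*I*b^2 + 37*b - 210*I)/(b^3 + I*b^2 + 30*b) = (b - 7*I)/b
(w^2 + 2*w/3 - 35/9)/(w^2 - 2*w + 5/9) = (3*w + 7)/(3*w - 1)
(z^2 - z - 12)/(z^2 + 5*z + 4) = (z^2 - z - 12)/(z^2 + 5*z + 4)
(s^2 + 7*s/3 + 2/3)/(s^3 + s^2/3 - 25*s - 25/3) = (s + 2)/(s^2 - 25)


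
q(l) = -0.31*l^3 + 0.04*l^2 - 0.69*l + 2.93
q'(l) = -0.93*l^2 + 0.08*l - 0.69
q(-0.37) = 3.21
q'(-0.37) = -0.85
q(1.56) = 0.77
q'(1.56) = -2.83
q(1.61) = 0.63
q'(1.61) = -2.97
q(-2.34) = 8.74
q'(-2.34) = -5.97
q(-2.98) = 13.55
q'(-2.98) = -9.19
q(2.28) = -2.11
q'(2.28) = -5.34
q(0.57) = 2.49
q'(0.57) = -0.95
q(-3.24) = 16.13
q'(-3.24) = -10.71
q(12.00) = -535.27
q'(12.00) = -133.65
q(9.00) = -226.03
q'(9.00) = -75.30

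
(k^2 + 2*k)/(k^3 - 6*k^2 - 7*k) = (k + 2)/(k^2 - 6*k - 7)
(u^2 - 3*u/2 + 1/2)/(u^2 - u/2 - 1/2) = (2*u - 1)/(2*u + 1)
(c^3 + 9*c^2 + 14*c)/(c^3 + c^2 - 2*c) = (c + 7)/(c - 1)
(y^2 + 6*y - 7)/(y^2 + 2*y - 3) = (y + 7)/(y + 3)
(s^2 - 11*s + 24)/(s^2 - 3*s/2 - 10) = 2*(-s^2 + 11*s - 24)/(-2*s^2 + 3*s + 20)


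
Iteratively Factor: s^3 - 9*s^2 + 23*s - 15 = (s - 1)*(s^2 - 8*s + 15) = (s - 5)*(s - 1)*(s - 3)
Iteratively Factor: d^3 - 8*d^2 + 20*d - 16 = (d - 2)*(d^2 - 6*d + 8) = (d - 4)*(d - 2)*(d - 2)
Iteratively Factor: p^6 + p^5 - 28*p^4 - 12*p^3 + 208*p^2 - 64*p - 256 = (p - 4)*(p^5 + 5*p^4 - 8*p^3 - 44*p^2 + 32*p + 64) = (p - 4)*(p + 1)*(p^4 + 4*p^3 - 12*p^2 - 32*p + 64) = (p - 4)*(p - 2)*(p + 1)*(p^3 + 6*p^2 - 32) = (p - 4)*(p - 2)^2*(p + 1)*(p^2 + 8*p + 16) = (p - 4)*(p - 2)^2*(p + 1)*(p + 4)*(p + 4)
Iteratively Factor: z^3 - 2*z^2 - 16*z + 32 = (z - 4)*(z^2 + 2*z - 8) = (z - 4)*(z - 2)*(z + 4)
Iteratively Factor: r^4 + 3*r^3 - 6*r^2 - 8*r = (r + 1)*(r^3 + 2*r^2 - 8*r) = (r + 1)*(r + 4)*(r^2 - 2*r) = (r - 2)*(r + 1)*(r + 4)*(r)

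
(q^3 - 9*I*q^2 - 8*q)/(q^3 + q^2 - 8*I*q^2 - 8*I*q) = (q - I)/(q + 1)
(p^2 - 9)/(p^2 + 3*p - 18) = (p + 3)/(p + 6)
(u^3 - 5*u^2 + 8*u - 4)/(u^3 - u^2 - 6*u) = (-u^3 + 5*u^2 - 8*u + 4)/(u*(-u^2 + u + 6))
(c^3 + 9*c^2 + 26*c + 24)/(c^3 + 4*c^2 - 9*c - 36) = (c + 2)/(c - 3)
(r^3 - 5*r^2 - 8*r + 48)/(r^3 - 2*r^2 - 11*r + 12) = (r - 4)/(r - 1)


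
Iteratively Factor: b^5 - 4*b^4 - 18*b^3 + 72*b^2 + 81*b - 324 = (b - 3)*(b^4 - b^3 - 21*b^2 + 9*b + 108) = (b - 3)*(b + 3)*(b^3 - 4*b^2 - 9*b + 36) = (b - 3)*(b + 3)^2*(b^2 - 7*b + 12) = (b - 4)*(b - 3)*(b + 3)^2*(b - 3)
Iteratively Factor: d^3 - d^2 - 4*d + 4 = (d - 2)*(d^2 + d - 2) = (d - 2)*(d + 2)*(d - 1)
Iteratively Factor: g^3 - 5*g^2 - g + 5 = (g + 1)*(g^2 - 6*g + 5) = (g - 5)*(g + 1)*(g - 1)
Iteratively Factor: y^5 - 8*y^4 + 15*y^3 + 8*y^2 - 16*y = (y)*(y^4 - 8*y^3 + 15*y^2 + 8*y - 16) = y*(y - 1)*(y^3 - 7*y^2 + 8*y + 16) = y*(y - 1)*(y + 1)*(y^2 - 8*y + 16) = y*(y - 4)*(y - 1)*(y + 1)*(y - 4)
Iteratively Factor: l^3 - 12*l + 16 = (l + 4)*(l^2 - 4*l + 4) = (l - 2)*(l + 4)*(l - 2)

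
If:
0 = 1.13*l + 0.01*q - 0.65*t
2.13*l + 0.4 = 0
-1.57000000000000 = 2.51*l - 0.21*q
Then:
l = -0.19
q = 5.23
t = -0.25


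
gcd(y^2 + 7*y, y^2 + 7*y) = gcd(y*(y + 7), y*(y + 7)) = y^2 + 7*y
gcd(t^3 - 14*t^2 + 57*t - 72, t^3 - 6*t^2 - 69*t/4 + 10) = t - 8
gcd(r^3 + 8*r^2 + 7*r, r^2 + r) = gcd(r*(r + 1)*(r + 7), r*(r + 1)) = r^2 + r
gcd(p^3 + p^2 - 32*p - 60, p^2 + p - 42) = p - 6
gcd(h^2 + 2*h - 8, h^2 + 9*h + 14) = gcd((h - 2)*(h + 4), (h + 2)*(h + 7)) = 1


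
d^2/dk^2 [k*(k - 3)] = 2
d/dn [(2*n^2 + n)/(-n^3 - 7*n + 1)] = (n*(2*n + 1)*(3*n^2 + 7) - (4*n + 1)*(n^3 + 7*n - 1))/(n^3 + 7*n - 1)^2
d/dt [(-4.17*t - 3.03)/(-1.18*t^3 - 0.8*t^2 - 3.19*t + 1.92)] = (4.9206*t^3 + 3.336*t^2 + 13.3023*t - (4.17*t + 3.03)*(3.54*t^2 + 1.6*t + 3.19) - 8.0064)/(1.18*t^3 + 0.8*t^2 + 3.19*t - 1.92)^2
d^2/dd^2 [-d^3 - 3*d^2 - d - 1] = -6*d - 6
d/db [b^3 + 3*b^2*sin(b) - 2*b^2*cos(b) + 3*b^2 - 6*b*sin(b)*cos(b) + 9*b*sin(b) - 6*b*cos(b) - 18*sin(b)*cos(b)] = 2*b^2*sin(b) + 3*b^2*cos(b) + 3*b^2 + 12*b*sin(b) + 5*b*cos(b) - 6*b*cos(2*b) + 6*b + 9*sin(b) - 3*sin(2*b) - 6*cos(b) - 18*cos(2*b)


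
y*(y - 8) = y^2 - 8*y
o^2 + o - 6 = (o - 2)*(o + 3)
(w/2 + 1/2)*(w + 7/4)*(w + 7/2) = w^3/2 + 25*w^2/8 + 91*w/16 + 49/16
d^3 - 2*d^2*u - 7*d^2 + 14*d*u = d*(d - 7)*(d - 2*u)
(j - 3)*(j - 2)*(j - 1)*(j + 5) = j^4 - j^3 - 19*j^2 + 49*j - 30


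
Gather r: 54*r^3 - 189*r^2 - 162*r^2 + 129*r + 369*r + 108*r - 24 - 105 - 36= 54*r^3 - 351*r^2 + 606*r - 165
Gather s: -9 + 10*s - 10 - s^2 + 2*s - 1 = -s^2 + 12*s - 20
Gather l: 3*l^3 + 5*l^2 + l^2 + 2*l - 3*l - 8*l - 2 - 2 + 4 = 3*l^3 + 6*l^2 - 9*l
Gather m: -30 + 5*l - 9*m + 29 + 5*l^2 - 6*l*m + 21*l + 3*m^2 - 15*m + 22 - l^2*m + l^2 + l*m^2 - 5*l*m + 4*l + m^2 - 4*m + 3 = 6*l^2 + 30*l + m^2*(l + 4) + m*(-l^2 - 11*l - 28) + 24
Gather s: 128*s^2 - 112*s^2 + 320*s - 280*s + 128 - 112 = 16*s^2 + 40*s + 16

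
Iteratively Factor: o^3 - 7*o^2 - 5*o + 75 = (o - 5)*(o^2 - 2*o - 15) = (o - 5)*(o + 3)*(o - 5)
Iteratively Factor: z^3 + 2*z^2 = (z)*(z^2 + 2*z) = z^2*(z + 2)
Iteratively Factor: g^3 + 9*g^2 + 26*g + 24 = (g + 3)*(g^2 + 6*g + 8) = (g + 2)*(g + 3)*(g + 4)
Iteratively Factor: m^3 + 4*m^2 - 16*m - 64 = (m + 4)*(m^2 - 16) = (m + 4)^2*(m - 4)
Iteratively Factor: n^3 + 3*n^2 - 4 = (n + 2)*(n^2 + n - 2) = (n - 1)*(n + 2)*(n + 2)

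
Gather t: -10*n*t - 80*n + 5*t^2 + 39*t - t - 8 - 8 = -80*n + 5*t^2 + t*(38 - 10*n) - 16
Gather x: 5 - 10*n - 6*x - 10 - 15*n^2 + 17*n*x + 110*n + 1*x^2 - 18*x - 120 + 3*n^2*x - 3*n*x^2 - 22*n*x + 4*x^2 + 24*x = -15*n^2 + 100*n + x^2*(5 - 3*n) + x*(3*n^2 - 5*n) - 125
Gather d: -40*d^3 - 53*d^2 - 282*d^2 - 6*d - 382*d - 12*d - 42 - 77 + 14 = -40*d^3 - 335*d^2 - 400*d - 105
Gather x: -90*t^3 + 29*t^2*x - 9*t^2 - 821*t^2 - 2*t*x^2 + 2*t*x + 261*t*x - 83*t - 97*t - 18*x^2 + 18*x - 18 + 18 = -90*t^3 - 830*t^2 - 180*t + x^2*(-2*t - 18) + x*(29*t^2 + 263*t + 18)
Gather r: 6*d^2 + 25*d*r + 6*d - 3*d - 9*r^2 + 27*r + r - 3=6*d^2 + 3*d - 9*r^2 + r*(25*d + 28) - 3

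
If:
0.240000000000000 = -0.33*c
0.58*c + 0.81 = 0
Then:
No Solution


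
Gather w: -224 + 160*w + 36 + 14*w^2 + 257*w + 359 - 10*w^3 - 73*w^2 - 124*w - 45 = -10*w^3 - 59*w^2 + 293*w + 126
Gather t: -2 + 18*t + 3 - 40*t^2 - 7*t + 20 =-40*t^2 + 11*t + 21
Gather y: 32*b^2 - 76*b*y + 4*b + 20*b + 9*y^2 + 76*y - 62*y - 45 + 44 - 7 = 32*b^2 + 24*b + 9*y^2 + y*(14 - 76*b) - 8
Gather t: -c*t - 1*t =t*(-c - 1)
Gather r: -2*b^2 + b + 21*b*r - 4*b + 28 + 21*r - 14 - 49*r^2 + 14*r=-2*b^2 - 3*b - 49*r^2 + r*(21*b + 35) + 14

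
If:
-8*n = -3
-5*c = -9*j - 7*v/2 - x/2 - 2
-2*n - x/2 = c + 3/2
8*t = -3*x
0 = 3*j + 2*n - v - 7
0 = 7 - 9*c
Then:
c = 7/9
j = 643/468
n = 3/8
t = 109/48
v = -83/39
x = -109/18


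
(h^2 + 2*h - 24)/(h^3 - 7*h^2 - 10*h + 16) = (h^2 + 2*h - 24)/(h^3 - 7*h^2 - 10*h + 16)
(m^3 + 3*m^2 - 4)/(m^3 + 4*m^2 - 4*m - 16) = (m^2 + m - 2)/(m^2 + 2*m - 8)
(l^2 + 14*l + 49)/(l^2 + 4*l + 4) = (l^2 + 14*l + 49)/(l^2 + 4*l + 4)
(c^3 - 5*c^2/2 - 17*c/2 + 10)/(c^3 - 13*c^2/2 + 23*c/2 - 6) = (2*c + 5)/(2*c - 3)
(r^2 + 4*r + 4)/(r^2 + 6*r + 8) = (r + 2)/(r + 4)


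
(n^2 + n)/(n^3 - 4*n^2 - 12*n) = (n + 1)/(n^2 - 4*n - 12)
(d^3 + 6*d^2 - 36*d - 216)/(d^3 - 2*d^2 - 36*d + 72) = (d + 6)/(d - 2)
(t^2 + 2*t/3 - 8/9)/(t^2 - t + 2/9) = (3*t + 4)/(3*t - 1)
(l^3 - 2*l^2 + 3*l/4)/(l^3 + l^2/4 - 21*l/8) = 2*(2*l - 1)/(4*l + 7)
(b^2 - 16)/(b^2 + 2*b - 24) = (b + 4)/(b + 6)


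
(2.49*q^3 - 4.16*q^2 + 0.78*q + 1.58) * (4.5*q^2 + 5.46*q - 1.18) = 11.205*q^5 - 5.1246*q^4 - 22.1418*q^3 + 16.2776*q^2 + 7.7064*q - 1.8644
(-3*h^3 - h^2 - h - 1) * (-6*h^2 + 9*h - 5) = 18*h^5 - 21*h^4 + 12*h^3 + 2*h^2 - 4*h + 5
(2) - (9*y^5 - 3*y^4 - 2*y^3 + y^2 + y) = -9*y^5 + 3*y^4 + 2*y^3 - y^2 - y + 2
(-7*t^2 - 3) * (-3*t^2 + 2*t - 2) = 21*t^4 - 14*t^3 + 23*t^2 - 6*t + 6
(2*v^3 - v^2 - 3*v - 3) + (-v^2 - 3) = 2*v^3 - 2*v^2 - 3*v - 6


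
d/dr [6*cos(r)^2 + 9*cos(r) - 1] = -3*(4*cos(r) + 3)*sin(r)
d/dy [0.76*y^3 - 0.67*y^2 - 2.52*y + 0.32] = 2.28*y^2 - 1.34*y - 2.52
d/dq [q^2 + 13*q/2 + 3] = 2*q + 13/2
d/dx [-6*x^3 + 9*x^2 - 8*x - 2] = -18*x^2 + 18*x - 8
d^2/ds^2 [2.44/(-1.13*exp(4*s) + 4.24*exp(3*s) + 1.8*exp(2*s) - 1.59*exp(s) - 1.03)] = (-2.44*(4.52*exp(3*s) - 12.72*exp(2*s) - 3.6*exp(s) + 1.59)*(9.04*exp(3*s) - 25.44*exp(2*s) - 7.2*exp(s) + 3.18)*exp(s) + (44.1152*exp(3*s) - 93.1104*exp(2*s) - 17.568*exp(s) + 3.8796)*(1.13*exp(4*s) - 4.24*exp(3*s) - 1.8*exp(2*s) + 1.59*exp(s) + 1.03))*exp(s)/(1.13*exp(4*s) - 4.24*exp(3*s) - 1.8*exp(2*s) + 1.59*exp(s) + 1.03)^3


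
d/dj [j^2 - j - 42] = 2*j - 1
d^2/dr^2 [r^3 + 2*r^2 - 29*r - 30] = 6*r + 4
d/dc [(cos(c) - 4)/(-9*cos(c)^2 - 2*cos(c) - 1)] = 9*(sin(c)^2 + 8*cos(c))*sin(c)/(-9*sin(c)^2 + 2*cos(c) + 10)^2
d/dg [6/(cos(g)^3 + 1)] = 18*sin(g)*cos(g)^2/(cos(g)^3 + 1)^2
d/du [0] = 0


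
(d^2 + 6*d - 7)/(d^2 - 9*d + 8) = (d + 7)/(d - 8)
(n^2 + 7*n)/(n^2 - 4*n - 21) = n*(n + 7)/(n^2 - 4*n - 21)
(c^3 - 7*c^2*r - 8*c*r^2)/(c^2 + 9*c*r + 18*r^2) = c*(c^2 - 7*c*r - 8*r^2)/(c^2 + 9*c*r + 18*r^2)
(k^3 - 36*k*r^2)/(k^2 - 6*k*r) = k + 6*r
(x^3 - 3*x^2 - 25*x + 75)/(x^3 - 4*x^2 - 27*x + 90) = (x - 5)/(x - 6)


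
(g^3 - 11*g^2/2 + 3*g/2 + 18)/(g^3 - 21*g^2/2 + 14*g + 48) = (g - 3)/(g - 8)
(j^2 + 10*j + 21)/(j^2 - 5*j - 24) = (j + 7)/(j - 8)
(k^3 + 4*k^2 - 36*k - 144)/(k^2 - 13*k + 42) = (k^2 + 10*k + 24)/(k - 7)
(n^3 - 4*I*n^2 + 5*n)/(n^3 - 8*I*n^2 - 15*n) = (n + I)/(n - 3*I)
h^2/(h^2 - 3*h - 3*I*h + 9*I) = h^2/(h^2 - 3*h - 3*I*h + 9*I)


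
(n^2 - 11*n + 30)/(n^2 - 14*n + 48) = (n - 5)/(n - 8)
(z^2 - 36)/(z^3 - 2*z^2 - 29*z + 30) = (z + 6)/(z^2 + 4*z - 5)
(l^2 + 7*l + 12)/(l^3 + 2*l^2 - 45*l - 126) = (l + 4)/(l^2 - l - 42)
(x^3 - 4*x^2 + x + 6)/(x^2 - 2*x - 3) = x - 2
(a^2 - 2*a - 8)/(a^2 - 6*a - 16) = (a - 4)/(a - 8)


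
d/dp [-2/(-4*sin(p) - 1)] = -8*cos(p)/(4*sin(p) + 1)^2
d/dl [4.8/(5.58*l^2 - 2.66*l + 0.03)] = (12.768 - 53.568*l)/(5.58*l^2 - 2.66*l + 0.03)^2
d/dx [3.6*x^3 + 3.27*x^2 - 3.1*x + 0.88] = 10.8*x^2 + 6.54*x - 3.1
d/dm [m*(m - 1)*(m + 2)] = 3*m^2 + 2*m - 2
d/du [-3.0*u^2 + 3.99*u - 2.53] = 3.99 - 6.0*u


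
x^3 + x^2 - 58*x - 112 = (x - 8)*(x + 2)*(x + 7)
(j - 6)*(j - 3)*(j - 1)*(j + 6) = j^4 - 4*j^3 - 33*j^2 + 144*j - 108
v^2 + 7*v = v*(v + 7)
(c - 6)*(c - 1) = c^2 - 7*c + 6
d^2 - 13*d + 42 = (d - 7)*(d - 6)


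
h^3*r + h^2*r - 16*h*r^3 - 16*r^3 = (h - 4*r)*(h + 4*r)*(h*r + r)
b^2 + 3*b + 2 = (b + 1)*(b + 2)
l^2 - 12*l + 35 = (l - 7)*(l - 5)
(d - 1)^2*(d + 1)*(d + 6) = d^4 + 5*d^3 - 7*d^2 - 5*d + 6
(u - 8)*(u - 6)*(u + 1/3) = u^3 - 41*u^2/3 + 130*u/3 + 16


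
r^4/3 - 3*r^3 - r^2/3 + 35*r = r*(r/3 + 1)*(r - 7)*(r - 5)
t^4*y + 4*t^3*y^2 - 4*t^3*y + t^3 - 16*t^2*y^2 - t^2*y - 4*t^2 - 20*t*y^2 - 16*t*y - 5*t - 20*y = (t - 5)*(t + 1)*(t + 4*y)*(t*y + 1)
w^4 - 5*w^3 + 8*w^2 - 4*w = w*(w - 2)^2*(w - 1)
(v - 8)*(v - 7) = v^2 - 15*v + 56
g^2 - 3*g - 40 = (g - 8)*(g + 5)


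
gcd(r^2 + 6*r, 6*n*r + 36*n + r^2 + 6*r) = r + 6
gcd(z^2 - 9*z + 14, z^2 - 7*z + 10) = z - 2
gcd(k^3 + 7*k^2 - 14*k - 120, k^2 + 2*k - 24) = k^2 + 2*k - 24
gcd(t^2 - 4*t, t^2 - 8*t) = t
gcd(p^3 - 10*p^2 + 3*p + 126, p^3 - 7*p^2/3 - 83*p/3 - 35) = p^2 - 4*p - 21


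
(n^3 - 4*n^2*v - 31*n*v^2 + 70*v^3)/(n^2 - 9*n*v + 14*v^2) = n + 5*v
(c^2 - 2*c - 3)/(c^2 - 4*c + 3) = (c + 1)/(c - 1)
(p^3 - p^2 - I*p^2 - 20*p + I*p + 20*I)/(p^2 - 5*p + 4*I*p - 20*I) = (p^2 + p*(4 - I) - 4*I)/(p + 4*I)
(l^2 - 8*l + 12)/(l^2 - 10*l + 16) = (l - 6)/(l - 8)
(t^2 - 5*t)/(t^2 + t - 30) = t/(t + 6)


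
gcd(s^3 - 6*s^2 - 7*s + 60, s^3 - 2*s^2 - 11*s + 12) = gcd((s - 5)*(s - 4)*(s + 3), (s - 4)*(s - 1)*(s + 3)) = s^2 - s - 12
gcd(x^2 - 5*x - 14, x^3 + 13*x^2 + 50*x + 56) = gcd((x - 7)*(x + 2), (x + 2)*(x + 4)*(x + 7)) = x + 2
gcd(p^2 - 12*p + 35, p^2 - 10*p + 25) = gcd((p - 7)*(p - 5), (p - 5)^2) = p - 5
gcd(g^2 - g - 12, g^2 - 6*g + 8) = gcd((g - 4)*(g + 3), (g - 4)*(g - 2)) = g - 4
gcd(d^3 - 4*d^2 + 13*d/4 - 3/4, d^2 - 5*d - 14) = 1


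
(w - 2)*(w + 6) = w^2 + 4*w - 12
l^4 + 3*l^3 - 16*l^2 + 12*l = l*(l - 2)*(l - 1)*(l + 6)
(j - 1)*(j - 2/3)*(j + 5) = j^3 + 10*j^2/3 - 23*j/3 + 10/3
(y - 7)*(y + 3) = y^2 - 4*y - 21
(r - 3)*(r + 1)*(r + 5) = r^3 + 3*r^2 - 13*r - 15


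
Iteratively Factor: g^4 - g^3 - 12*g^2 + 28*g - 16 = (g + 4)*(g^3 - 5*g^2 + 8*g - 4) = (g - 2)*(g + 4)*(g^2 - 3*g + 2) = (g - 2)^2*(g + 4)*(g - 1)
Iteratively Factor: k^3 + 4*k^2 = (k)*(k^2 + 4*k) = k^2*(k + 4)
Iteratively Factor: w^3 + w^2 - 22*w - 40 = (w + 2)*(w^2 - w - 20) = (w + 2)*(w + 4)*(w - 5)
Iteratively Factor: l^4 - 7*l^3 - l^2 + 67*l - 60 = (l + 3)*(l^3 - 10*l^2 + 29*l - 20) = (l - 1)*(l + 3)*(l^2 - 9*l + 20) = (l - 4)*(l - 1)*(l + 3)*(l - 5)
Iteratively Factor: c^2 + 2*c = (c)*(c + 2)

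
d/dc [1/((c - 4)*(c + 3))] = (1 - 2*c)/(c^4 - 2*c^3 - 23*c^2 + 24*c + 144)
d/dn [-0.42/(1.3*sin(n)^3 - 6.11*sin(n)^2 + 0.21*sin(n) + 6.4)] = (1.638*sin(n)^2 - 5.1324*sin(n) + 0.0882)*cos(n)/(1.3*sin(n)^3 - 6.11*sin(n)^2 + 0.21*sin(n) + 6.4)^2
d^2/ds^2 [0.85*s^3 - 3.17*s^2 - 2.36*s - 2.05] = 5.1*s - 6.34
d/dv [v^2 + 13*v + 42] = 2*v + 13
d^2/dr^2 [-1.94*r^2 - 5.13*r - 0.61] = -3.88000000000000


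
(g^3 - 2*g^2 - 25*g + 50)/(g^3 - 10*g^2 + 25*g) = (g^2 + 3*g - 10)/(g*(g - 5))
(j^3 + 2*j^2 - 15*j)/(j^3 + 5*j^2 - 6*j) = (j^2 + 2*j - 15)/(j^2 + 5*j - 6)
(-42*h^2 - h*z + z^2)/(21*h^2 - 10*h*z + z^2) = (6*h + z)/(-3*h + z)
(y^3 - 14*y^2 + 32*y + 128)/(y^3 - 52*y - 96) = (y - 8)/(y + 6)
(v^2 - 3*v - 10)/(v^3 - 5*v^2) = (v + 2)/v^2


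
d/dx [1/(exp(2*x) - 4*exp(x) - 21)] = 2*(2 - exp(x))*exp(x)/(-exp(2*x) + 4*exp(x) + 21)^2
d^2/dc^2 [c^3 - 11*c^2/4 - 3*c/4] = 6*c - 11/2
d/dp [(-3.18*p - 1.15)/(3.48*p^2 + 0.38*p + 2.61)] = (11.0664*p^2 + 8.004*p - 7.8628)/(12.1104*p^4 + 2.6448*p^3 + 18.31*p^2 + 1.9836*p + 6.8121)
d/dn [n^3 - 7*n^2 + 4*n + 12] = 3*n^2 - 14*n + 4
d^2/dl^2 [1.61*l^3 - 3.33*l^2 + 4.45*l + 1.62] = 9.66*l - 6.66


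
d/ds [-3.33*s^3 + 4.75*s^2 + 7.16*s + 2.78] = -9.99*s^2 + 9.5*s + 7.16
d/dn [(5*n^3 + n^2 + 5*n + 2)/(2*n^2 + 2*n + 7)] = (10*n^4 + 20*n^3 + 97*n^2 + 6*n + 31)/(4*n^4 + 8*n^3 + 32*n^2 + 28*n + 49)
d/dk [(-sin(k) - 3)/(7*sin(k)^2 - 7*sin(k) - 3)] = (7*sin(k)^2 + 42*sin(k) - 18)*cos(k)/(7*sin(k)^2 - 7*sin(k) - 3)^2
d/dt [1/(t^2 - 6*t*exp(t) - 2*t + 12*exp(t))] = 2*(3*t*exp(t) - t - 3*exp(t) + 1)/(t^2 - 6*t*exp(t) - 2*t + 12*exp(t))^2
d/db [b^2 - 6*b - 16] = 2*b - 6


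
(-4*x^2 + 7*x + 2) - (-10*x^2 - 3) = 6*x^2 + 7*x + 5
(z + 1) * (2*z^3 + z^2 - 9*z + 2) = 2*z^4 + 3*z^3 - 8*z^2 - 7*z + 2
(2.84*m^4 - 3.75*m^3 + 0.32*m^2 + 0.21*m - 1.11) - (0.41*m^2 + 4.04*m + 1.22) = 2.84*m^4 - 3.75*m^3 - 0.09*m^2 - 3.83*m - 2.33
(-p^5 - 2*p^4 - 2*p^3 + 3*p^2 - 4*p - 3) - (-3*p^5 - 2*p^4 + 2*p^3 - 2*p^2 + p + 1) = 2*p^5 - 4*p^3 + 5*p^2 - 5*p - 4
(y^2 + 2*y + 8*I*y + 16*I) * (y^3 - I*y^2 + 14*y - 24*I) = y^5 + 2*y^4 + 7*I*y^4 + 22*y^3 + 14*I*y^3 + 44*y^2 + 88*I*y^2 + 192*y + 176*I*y + 384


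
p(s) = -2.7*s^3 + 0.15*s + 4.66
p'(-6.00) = -291.45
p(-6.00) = 586.96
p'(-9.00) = -655.95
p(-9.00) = 1971.61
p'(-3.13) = -79.20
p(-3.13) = 86.98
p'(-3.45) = -96.26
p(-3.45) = 115.01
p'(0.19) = -0.14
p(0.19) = 4.67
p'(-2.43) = -47.68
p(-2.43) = 43.04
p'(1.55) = -19.31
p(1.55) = -5.16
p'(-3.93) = -124.95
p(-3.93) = 167.96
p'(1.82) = -26.68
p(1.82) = -11.34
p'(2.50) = -50.48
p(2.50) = -37.15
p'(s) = 0.15 - 8.1*s^2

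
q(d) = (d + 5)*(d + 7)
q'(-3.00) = 6.00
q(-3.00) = 8.00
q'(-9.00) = -6.00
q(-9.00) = 8.00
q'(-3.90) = 4.20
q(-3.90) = 3.41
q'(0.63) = 13.26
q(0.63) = 42.96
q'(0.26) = 12.52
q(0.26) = 38.19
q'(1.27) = 14.54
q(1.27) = 51.85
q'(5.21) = 22.42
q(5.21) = 124.66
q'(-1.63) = 8.74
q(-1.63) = 18.10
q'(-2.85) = 6.30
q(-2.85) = 8.92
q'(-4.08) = 3.84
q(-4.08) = 2.69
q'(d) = 2*d + 12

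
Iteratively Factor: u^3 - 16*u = (u + 4)*(u^2 - 4*u) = (u - 4)*(u + 4)*(u)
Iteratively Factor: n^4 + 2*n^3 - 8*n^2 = (n + 4)*(n^3 - 2*n^2) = n*(n + 4)*(n^2 - 2*n) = n^2*(n + 4)*(n - 2)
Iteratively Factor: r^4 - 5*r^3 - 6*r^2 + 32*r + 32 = (r + 2)*(r^3 - 7*r^2 + 8*r + 16) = (r - 4)*(r + 2)*(r^2 - 3*r - 4) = (r - 4)^2*(r + 2)*(r + 1)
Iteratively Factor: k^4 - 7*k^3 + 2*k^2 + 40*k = (k + 2)*(k^3 - 9*k^2 + 20*k) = (k - 5)*(k + 2)*(k^2 - 4*k) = (k - 5)*(k - 4)*(k + 2)*(k)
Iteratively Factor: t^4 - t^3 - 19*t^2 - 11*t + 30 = (t - 5)*(t^3 + 4*t^2 + t - 6) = (t - 5)*(t + 3)*(t^2 + t - 2) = (t - 5)*(t - 1)*(t + 3)*(t + 2)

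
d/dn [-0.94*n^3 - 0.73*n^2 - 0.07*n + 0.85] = -2.82*n^2 - 1.46*n - 0.07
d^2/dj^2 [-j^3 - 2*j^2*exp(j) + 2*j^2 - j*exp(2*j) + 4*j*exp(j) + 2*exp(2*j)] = -2*j^2*exp(j) - 4*j*exp(2*j) - 4*j*exp(j) - 6*j + 4*exp(2*j) + 4*exp(j) + 4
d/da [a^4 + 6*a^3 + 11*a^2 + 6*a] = 4*a^3 + 18*a^2 + 22*a + 6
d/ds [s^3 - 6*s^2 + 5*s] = 3*s^2 - 12*s + 5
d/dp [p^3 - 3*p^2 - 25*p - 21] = 3*p^2 - 6*p - 25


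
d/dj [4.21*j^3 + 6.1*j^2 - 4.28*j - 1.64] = 12.63*j^2 + 12.2*j - 4.28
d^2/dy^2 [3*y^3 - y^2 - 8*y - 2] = 18*y - 2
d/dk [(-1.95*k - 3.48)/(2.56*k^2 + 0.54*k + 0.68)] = (4.992*k^2 + 17.8176*k + 0.5532)/(6.5536*k^4 + 2.7648*k^3 + 3.7732*k^2 + 0.7344*k + 0.4624)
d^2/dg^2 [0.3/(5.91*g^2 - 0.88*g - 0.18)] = (20.95686*g^2 - 3.12048*g - 0.3*(11.82*g - 0.88)*(23.64*g - 1.76) - 0.63828)/(-5.91*g^2 + 0.88*g + 0.18)^3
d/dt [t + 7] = 1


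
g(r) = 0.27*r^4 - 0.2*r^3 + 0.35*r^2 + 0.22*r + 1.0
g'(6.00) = 216.10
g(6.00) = 321.64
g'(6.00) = 216.10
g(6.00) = 321.64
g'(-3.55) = -58.14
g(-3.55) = 56.46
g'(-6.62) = -344.04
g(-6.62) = 591.46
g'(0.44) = 0.50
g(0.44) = 1.16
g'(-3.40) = -51.54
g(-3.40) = 48.24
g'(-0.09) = 0.15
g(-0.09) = 0.98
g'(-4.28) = -98.44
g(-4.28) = 112.75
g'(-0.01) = 0.21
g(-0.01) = 1.00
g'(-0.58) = -0.60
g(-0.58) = 1.06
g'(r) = 1.08*r^3 - 0.6*r^2 + 0.7*r + 0.22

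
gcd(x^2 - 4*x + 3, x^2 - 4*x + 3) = x^2 - 4*x + 3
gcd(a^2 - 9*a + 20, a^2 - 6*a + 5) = a - 5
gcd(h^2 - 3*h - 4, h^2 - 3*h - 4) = h^2 - 3*h - 4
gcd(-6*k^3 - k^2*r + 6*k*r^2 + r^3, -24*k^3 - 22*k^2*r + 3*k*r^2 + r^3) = 6*k^2 + 7*k*r + r^2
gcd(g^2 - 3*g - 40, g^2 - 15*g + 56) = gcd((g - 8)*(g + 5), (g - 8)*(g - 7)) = g - 8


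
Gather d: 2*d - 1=2*d - 1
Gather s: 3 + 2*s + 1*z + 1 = 2*s + z + 4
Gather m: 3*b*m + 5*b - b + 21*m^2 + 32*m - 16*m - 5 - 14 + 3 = 4*b + 21*m^2 + m*(3*b + 16) - 16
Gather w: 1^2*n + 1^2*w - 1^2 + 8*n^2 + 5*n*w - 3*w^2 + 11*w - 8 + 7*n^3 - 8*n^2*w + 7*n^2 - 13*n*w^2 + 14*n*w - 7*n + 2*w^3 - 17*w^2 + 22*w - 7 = 7*n^3 + 15*n^2 - 6*n + 2*w^3 + w^2*(-13*n - 20) + w*(-8*n^2 + 19*n + 34) - 16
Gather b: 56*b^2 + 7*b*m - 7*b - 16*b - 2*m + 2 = 56*b^2 + b*(7*m - 23) - 2*m + 2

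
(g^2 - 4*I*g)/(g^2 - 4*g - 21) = g*(-g + 4*I)/(-g^2 + 4*g + 21)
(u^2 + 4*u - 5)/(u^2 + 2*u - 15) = (u - 1)/(u - 3)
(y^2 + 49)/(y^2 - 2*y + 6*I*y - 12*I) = (y^2 + 49)/(y^2 + y*(-2 + 6*I) - 12*I)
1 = 1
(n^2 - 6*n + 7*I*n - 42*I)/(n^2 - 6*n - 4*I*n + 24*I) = (n + 7*I)/(n - 4*I)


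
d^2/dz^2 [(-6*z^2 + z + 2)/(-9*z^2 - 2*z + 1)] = 2*(-189*z^3 - 324*z^2 - 135*z - 22)/(729*z^6 + 486*z^5 - 135*z^4 - 100*z^3 + 15*z^2 + 6*z - 1)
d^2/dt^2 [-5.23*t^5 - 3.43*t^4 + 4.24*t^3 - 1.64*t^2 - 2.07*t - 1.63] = -104.6*t^3 - 41.16*t^2 + 25.44*t - 3.28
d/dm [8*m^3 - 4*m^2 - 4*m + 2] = 24*m^2 - 8*m - 4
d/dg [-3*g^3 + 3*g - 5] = 3 - 9*g^2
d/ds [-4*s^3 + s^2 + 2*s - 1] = -12*s^2 + 2*s + 2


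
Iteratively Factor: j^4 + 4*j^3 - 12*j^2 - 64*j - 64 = (j - 4)*(j^3 + 8*j^2 + 20*j + 16) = (j - 4)*(j + 4)*(j^2 + 4*j + 4) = (j - 4)*(j + 2)*(j + 4)*(j + 2)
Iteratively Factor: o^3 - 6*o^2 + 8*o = (o - 4)*(o^2 - 2*o) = o*(o - 4)*(o - 2)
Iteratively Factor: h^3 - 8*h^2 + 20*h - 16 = (h - 2)*(h^2 - 6*h + 8) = (h - 2)^2*(h - 4)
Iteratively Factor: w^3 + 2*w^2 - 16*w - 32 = (w + 2)*(w^2 - 16) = (w - 4)*(w + 2)*(w + 4)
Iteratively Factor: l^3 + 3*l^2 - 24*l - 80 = (l - 5)*(l^2 + 8*l + 16) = (l - 5)*(l + 4)*(l + 4)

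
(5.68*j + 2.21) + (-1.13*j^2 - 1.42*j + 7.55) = -1.13*j^2 + 4.26*j + 9.76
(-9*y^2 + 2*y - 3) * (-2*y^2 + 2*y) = 18*y^4 - 22*y^3 + 10*y^2 - 6*y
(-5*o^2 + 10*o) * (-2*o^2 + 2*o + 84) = 10*o^4 - 30*o^3 - 400*o^2 + 840*o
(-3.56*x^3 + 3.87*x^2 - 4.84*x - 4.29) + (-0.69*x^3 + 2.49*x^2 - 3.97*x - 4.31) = -4.25*x^3 + 6.36*x^2 - 8.81*x - 8.6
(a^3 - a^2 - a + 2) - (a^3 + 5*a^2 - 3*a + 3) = -6*a^2 + 2*a - 1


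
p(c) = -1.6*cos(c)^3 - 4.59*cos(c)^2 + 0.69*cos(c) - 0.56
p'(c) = 4.8*sin(c)*cos(c)^2 + 9.18*sin(c)*cos(c) - 0.69*sin(c)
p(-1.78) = -0.89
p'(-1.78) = 2.34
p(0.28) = -5.56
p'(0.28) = 3.47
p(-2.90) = -4.09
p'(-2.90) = 1.21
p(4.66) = -0.61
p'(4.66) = 1.16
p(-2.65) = -3.64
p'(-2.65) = 2.38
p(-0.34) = -5.33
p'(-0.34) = -4.08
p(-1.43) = -0.56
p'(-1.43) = -0.69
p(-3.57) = -3.78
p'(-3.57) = -2.11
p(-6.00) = -5.55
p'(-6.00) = 3.51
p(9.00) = -3.79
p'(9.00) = -2.09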